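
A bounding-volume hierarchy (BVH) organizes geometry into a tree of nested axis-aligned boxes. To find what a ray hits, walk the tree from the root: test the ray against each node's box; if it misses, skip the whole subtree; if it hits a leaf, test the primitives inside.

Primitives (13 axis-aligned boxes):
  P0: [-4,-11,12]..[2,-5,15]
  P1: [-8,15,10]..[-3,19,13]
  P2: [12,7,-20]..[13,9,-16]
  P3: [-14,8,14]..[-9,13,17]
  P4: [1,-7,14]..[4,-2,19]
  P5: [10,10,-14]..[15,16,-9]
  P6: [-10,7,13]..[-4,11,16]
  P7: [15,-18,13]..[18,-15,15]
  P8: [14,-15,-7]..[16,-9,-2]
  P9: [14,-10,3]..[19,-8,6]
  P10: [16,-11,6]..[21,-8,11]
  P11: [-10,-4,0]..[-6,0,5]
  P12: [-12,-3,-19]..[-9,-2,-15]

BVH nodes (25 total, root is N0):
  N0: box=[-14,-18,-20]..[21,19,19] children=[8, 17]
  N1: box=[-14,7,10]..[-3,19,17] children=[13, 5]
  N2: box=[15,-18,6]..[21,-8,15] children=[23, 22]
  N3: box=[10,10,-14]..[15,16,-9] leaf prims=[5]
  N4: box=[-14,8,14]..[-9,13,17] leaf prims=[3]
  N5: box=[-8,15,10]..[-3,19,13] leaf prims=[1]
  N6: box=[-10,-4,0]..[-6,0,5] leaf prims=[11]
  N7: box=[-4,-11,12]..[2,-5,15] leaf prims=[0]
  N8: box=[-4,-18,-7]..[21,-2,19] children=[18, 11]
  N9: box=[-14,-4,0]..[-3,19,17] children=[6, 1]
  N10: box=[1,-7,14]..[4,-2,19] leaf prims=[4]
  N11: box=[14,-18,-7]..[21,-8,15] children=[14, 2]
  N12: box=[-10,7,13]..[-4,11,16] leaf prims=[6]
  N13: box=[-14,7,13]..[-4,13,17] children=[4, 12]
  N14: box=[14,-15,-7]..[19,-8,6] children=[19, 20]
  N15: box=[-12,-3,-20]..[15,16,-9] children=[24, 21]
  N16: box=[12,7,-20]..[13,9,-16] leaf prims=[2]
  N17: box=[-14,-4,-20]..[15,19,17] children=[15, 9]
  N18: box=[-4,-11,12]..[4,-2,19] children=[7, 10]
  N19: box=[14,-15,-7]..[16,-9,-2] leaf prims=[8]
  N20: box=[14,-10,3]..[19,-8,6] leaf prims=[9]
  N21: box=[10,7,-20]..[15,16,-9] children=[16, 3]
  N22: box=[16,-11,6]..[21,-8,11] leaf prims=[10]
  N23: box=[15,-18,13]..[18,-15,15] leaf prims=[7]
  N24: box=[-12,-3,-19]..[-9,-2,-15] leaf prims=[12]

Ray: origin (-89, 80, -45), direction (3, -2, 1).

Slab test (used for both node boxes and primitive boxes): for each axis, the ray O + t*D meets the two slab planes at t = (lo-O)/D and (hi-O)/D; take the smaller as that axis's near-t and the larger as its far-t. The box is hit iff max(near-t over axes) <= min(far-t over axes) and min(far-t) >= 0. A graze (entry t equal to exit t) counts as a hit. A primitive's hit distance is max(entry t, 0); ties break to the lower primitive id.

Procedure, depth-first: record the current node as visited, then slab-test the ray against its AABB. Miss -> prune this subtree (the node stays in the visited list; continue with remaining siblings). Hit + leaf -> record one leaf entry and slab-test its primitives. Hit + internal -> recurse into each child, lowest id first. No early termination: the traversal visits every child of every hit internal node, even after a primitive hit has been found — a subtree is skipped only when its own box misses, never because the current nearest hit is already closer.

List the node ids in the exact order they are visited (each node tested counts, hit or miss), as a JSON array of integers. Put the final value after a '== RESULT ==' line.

Traverse from the root:
N0 x:[25,110/3] y:[61/2,49] z:[25,64] -> hit [61/2,110/3], descend [8, 17]
  N8 x:[85/3,110/3] y:[41,49] z:[38,64] -> miss, prune
  N17 x:[25,104/3] y:[61/2,42] z:[25,62] -> hit [61/2,104/3], descend [9, 15]
    N9 x:[25,86/3] y:[61/2,42] z:[45,62] -> miss, prune
    N15 x:[77/3,104/3] y:[32,83/2] z:[25,36] -> hit [32,104/3], descend [21, 24]
      N21 x:[33,104/3] y:[32,73/2] z:[25,36] -> hit [33,104/3], descend [3, 16]
        N3 x:[33,104/3] y:[32,35] z:[31,36] -> hit [33,104/3] leaf, test {P5@t=33}
        N16 x:[101/3,34] y:[71/2,73/2] z:[25,29] -> miss, prune
      N24 x:[77/3,80/3] y:[41,83/2] z:[26,30] -> miss, prune

9 AABB tests over nodes [0, 8, 17, 9, 15, 21, 3, 16, 24]; 1 leaf entered; closest P5.

== RESULT ==
[0, 8, 17, 9, 15, 21, 3, 16, 24]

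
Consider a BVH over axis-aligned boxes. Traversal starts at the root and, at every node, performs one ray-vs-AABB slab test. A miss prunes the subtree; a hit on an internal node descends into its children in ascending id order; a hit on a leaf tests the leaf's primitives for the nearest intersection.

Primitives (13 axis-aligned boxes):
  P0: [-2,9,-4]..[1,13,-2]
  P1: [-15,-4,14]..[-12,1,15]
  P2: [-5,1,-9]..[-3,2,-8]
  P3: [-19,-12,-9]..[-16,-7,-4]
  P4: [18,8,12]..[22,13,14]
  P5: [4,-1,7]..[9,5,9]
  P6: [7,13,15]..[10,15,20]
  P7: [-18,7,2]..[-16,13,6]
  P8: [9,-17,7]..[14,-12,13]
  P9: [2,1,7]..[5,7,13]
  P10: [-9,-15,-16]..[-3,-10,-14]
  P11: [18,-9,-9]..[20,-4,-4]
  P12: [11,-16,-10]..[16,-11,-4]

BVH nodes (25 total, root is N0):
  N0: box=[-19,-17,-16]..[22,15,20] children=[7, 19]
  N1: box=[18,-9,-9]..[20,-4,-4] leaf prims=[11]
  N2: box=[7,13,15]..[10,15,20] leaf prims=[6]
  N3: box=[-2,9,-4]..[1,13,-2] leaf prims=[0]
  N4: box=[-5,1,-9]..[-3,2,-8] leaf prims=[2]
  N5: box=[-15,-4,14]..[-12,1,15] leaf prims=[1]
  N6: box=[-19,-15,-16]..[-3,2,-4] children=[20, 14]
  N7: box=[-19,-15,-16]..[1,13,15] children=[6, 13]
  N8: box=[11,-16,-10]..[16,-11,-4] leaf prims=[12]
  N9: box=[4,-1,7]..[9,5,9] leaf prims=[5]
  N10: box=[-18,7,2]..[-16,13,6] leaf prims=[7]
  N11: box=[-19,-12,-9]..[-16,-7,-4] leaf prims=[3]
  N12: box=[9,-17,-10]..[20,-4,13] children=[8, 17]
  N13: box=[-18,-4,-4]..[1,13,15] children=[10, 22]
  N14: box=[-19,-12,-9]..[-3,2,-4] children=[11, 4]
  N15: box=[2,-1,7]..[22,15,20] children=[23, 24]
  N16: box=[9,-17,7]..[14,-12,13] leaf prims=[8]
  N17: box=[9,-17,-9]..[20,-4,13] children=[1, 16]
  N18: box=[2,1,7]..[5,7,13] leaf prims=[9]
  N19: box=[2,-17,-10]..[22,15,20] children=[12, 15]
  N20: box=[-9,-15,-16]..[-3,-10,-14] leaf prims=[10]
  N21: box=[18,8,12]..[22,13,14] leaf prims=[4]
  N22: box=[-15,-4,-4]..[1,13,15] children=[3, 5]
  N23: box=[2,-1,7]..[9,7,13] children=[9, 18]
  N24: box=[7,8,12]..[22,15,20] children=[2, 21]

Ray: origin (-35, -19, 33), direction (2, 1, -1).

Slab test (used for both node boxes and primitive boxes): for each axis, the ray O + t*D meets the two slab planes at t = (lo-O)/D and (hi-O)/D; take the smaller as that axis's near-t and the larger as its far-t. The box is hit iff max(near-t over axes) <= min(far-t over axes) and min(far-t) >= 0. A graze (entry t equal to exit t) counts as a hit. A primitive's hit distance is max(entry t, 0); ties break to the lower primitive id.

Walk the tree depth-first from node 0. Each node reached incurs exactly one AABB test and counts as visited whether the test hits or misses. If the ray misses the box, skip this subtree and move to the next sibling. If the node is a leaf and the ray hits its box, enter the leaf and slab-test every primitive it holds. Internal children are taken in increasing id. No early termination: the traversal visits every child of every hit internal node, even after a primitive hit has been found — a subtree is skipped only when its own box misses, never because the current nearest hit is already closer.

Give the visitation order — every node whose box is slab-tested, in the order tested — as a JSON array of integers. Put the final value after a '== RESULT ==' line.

Walk:
N0 x:[8,57/2] y:[2,34] z:[13,49] -> hit [13,57/2], descend [7, 19]
  N7 x:[8,18] y:[4,32] z:[18,49] -> hit [18,18], descend [6, 13]
    N6 x:[8,16] y:[4,21] z:[37,49] -> miss, prune
    N13 x:[17/2,18] y:[15,32] z:[18,37] -> hit [18,18], descend [10, 22]
      N10 x:[17/2,19/2] y:[26,32] z:[27,31] -> miss, prune
      N22 x:[10,18] y:[15,32] z:[18,37] -> hit [18,18], descend [3, 5]
        N3 x:[33/2,18] y:[28,32] z:[35,37] -> miss, prune
        N5 x:[10,23/2] y:[15,20] z:[18,19] -> miss, prune
  N19 x:[37/2,57/2] y:[2,34] z:[13,43] -> hit [37/2,57/2], descend [12, 15]
    N12 x:[22,55/2] y:[2,15] z:[20,43] -> miss, prune
    N15 x:[37/2,57/2] y:[18,34] z:[13,26] -> hit [37/2,26], descend [23, 24]
      N23 x:[37/2,22] y:[18,26] z:[20,26] -> hit [20,22], descend [9, 18]
        N9 x:[39/2,22] y:[18,24] z:[24,26] -> miss, prune
        N18 x:[37/2,20] y:[20,26] z:[20,26] -> hit [20,20] leaf, test {P9@t=20}
      N24 x:[21,57/2] y:[27,34] z:[13,21] -> miss, prune

Visited [0, 7, 6, 13, 10, 22, 3, 5, 19, 12, 15, 23, 9, 18, 24]. Tests: 15 box, 1 leaf. Nearest: P9.

== RESULT ==
[0, 7, 6, 13, 10, 22, 3, 5, 19, 12, 15, 23, 9, 18, 24]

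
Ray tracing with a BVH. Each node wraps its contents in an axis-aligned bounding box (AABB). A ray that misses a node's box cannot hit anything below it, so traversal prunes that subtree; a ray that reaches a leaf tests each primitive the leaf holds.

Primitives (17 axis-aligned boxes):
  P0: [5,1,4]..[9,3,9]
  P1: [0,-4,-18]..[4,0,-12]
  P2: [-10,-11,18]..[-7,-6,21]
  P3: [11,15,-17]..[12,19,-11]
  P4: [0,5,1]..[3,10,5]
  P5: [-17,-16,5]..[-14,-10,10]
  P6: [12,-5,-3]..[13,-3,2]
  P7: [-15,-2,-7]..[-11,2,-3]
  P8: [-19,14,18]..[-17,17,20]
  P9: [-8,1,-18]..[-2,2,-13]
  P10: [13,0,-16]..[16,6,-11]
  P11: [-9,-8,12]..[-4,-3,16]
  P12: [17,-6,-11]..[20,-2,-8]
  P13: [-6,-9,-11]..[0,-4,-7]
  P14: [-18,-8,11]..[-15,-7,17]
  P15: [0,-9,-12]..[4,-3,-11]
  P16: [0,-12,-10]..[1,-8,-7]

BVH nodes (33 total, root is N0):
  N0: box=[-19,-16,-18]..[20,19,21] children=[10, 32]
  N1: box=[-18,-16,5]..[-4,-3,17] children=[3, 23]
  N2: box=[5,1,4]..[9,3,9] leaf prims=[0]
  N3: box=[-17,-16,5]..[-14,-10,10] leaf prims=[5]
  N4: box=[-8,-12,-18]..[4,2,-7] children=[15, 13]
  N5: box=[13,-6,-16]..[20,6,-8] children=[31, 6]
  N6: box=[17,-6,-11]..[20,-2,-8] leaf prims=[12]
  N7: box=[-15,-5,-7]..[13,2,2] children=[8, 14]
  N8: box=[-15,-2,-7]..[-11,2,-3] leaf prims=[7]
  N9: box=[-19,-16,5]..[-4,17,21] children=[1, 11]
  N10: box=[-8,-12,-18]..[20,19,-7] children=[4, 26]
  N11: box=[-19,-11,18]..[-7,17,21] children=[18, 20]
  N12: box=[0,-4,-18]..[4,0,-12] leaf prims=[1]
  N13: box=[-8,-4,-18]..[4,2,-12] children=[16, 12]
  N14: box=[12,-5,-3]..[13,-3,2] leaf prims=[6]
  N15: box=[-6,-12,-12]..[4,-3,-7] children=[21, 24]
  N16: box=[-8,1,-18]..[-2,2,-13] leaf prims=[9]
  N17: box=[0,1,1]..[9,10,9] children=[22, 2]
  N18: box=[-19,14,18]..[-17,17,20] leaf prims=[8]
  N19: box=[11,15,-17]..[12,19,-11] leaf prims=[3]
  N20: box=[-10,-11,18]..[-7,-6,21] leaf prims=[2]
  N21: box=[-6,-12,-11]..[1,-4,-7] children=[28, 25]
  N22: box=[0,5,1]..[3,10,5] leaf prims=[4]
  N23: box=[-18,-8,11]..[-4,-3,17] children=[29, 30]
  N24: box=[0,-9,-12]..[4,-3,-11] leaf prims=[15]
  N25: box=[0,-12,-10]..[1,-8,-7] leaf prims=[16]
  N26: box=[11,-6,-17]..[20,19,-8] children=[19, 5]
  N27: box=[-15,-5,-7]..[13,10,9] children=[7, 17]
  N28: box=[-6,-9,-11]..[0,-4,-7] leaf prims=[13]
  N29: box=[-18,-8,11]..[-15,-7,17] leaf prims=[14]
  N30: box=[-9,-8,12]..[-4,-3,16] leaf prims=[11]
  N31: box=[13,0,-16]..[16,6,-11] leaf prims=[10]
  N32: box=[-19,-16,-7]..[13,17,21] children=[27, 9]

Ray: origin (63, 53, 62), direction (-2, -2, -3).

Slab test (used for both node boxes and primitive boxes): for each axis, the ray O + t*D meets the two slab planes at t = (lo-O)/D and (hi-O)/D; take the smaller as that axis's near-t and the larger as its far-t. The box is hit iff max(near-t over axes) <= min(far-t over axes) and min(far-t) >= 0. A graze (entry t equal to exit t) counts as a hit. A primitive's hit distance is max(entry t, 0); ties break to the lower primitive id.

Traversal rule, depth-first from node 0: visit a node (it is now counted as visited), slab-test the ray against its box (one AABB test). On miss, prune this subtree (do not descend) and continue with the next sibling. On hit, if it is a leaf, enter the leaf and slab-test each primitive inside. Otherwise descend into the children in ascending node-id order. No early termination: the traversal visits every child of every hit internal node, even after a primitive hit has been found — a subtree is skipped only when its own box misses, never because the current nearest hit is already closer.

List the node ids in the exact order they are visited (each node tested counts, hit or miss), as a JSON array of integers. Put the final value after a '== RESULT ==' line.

Traverse from the root:
N0 x:[43/2,41] y:[17,69/2] z:[41/3,80/3] -> hit [43/2,80/3], descend [10, 32]
  N10 x:[43/2,71/2] y:[17,65/2] z:[23,80/3] -> hit [23,80/3], descend [4, 26]
    N4 x:[59/2,71/2] y:[51/2,65/2] z:[23,80/3] -> miss, prune
    N26 x:[43/2,26] y:[17,59/2] z:[70/3,79/3] -> hit [70/3,26], descend [5, 19]
      N5 x:[43/2,25] y:[47/2,59/2] z:[70/3,26] -> hit [47/2,25], descend [6, 31]
        N6 x:[43/2,23] y:[55/2,59/2] z:[70/3,73/3] -> miss, prune
        N31 x:[47/2,25] y:[47/2,53/2] z:[73/3,26] -> hit [73/3,25] leaf, test {P10@t=73/3}
      N19 x:[51/2,26] y:[17,19] z:[73/3,79/3] -> miss, prune
  N32 x:[25,41] y:[18,69/2] z:[41/3,23] -> miss, prune

9 AABB tests over nodes [0, 10, 4, 26, 5, 6, 31, 19, 32]; 1 leaf entered; closest P10.

== RESULT ==
[0, 10, 4, 26, 5, 6, 31, 19, 32]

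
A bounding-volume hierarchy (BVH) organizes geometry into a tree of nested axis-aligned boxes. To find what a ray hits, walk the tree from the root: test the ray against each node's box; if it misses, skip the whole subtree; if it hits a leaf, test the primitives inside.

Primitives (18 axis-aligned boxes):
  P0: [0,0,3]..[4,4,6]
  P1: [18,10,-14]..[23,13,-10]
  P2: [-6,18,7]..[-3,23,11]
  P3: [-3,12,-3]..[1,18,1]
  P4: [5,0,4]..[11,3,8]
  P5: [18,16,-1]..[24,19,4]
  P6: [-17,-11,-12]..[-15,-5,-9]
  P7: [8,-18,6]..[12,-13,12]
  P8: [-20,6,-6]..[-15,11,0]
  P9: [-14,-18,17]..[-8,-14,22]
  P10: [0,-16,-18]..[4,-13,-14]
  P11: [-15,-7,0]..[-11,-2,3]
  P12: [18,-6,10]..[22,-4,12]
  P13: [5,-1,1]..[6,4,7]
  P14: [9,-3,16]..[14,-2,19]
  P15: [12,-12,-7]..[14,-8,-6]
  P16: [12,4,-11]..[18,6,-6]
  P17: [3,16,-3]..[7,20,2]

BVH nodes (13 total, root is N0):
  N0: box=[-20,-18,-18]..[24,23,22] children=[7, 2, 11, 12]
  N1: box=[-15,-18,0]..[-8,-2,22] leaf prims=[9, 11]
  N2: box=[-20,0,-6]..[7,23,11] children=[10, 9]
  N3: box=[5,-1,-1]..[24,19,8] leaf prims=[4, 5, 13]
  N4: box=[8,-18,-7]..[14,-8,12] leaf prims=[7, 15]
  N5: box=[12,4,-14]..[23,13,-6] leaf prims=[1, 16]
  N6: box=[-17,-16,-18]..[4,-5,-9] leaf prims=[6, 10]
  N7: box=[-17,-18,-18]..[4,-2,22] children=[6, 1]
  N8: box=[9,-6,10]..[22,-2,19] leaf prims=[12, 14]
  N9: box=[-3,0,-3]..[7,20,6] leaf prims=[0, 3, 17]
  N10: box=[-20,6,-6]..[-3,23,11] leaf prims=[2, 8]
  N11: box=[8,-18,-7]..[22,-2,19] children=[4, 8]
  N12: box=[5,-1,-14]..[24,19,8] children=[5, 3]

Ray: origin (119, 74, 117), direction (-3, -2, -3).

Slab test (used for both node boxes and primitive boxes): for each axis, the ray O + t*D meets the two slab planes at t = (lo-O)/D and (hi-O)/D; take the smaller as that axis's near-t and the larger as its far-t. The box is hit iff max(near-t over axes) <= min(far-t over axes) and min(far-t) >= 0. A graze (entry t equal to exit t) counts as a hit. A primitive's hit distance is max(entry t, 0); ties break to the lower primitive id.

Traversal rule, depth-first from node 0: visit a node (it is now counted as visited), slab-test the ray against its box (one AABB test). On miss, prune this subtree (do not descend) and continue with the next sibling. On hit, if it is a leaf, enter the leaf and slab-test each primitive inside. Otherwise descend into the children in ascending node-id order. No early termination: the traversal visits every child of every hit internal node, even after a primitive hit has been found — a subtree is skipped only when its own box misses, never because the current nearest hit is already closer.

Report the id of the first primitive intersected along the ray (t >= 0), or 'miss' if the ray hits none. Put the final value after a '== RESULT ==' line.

Walk:
N0 x:[95/3,139/3] y:[51/2,46] z:[95/3,45] -> hit [95/3,45], descend [2, 7, 11, 12]
  N2 x:[112/3,139/3] y:[51/2,37] z:[106/3,41] -> miss, prune
  N7 x:[115/3,136/3] y:[38,46] z:[95/3,45] -> hit [115/3,45], descend [1, 6]
    N1 x:[127/3,134/3] y:[38,46] z:[95/3,39] -> miss, prune
    N6 x:[115/3,136/3] y:[79/2,45] z:[42,45] -> hit [42,45] leaf, test {P6(miss), P10(miss)}
  N11 x:[97/3,37] y:[38,46] z:[98/3,124/3] -> miss, prune
  N12 x:[95/3,38] y:[55/2,75/2] z:[109/3,131/3] -> hit [109/3,75/2], descend [3, 5]
    N3 x:[95/3,38] y:[55/2,75/2] z:[109/3,118/3] -> hit [109/3,75/2] leaf, test {P4@t=109/3, P5(miss), P13(miss)}
    N5 x:[32,107/3] y:[61/2,35] z:[41,131/3] -> miss, prune

Visited [0, 2, 7, 1, 6, 11, 12, 3, 5]. Tests: 9 box, 2 leaf. Nearest: P4.

== RESULT ==
4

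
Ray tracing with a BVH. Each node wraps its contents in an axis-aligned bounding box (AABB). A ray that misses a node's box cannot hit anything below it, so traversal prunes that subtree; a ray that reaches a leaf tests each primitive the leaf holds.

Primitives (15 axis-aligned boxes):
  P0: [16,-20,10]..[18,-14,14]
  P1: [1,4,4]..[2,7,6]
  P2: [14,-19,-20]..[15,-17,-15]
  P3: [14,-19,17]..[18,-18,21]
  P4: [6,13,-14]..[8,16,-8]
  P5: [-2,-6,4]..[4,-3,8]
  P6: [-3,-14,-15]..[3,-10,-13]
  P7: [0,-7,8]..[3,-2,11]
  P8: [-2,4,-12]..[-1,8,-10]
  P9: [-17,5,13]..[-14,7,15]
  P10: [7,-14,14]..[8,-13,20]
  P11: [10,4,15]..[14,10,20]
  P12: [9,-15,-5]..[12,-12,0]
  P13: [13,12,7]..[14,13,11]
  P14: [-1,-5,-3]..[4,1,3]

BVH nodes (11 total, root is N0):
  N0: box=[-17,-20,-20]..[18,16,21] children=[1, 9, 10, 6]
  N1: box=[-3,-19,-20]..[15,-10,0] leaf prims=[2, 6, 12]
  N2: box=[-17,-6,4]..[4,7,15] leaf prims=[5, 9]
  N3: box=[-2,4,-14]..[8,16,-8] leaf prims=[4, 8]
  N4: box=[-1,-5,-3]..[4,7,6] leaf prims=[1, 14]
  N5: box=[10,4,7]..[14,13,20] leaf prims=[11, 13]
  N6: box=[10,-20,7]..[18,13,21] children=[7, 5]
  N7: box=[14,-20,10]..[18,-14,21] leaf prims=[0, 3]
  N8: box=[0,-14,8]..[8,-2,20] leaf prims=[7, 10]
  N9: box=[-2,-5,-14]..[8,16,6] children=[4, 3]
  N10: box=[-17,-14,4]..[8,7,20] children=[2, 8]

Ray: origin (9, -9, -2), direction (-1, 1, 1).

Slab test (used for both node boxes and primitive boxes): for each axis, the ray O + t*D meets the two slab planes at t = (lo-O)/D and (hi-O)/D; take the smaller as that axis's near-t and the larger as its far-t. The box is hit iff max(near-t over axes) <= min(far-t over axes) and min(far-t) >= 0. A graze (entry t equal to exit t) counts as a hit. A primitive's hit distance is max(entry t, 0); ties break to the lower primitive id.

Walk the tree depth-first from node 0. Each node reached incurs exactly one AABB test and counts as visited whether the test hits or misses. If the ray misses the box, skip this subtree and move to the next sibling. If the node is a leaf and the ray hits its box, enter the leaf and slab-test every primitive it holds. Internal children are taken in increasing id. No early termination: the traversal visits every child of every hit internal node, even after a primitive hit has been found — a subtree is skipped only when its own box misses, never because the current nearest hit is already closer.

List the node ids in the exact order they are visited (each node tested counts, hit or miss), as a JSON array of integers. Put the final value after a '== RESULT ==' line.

Traverse from the root:
N0 x:[-9,26] y:[-11,25] z:[-18,23] -> hit [-9,23], descend [1, 6, 9, 10]
  N1 x:[-6,12] y:[-10,-1] z:[-18,2] -> miss, prune
  N6 x:[-9,-1] y:[-11,22] z:[9,23] -> miss, prune
  N9 x:[1,11] y:[4,25] z:[-12,8] -> hit [4,8], descend [3, 4]
    N3 x:[1,11] y:[13,25] z:[-12,-6] -> miss, prune
    N4 x:[5,10] y:[4,16] z:[-1,8] -> hit [5,8] leaf, test {P1(miss), P14@t=5}
  N10 x:[1,26] y:[-5,16] z:[6,22] -> hit [6,16], descend [2, 8]
    N2 x:[5,26] y:[3,16] z:[6,17] -> hit [6,16] leaf, test {P5@t=6, P9(miss)}
    N8 x:[1,9] y:[-5,7] z:[10,22] -> miss, prune

order=[0, 1, 6, 9, 3, 4, 10, 2, 8]  |boxes|=9  |leaves|=2  hit=P14

== RESULT ==
[0, 1, 6, 9, 3, 4, 10, 2, 8]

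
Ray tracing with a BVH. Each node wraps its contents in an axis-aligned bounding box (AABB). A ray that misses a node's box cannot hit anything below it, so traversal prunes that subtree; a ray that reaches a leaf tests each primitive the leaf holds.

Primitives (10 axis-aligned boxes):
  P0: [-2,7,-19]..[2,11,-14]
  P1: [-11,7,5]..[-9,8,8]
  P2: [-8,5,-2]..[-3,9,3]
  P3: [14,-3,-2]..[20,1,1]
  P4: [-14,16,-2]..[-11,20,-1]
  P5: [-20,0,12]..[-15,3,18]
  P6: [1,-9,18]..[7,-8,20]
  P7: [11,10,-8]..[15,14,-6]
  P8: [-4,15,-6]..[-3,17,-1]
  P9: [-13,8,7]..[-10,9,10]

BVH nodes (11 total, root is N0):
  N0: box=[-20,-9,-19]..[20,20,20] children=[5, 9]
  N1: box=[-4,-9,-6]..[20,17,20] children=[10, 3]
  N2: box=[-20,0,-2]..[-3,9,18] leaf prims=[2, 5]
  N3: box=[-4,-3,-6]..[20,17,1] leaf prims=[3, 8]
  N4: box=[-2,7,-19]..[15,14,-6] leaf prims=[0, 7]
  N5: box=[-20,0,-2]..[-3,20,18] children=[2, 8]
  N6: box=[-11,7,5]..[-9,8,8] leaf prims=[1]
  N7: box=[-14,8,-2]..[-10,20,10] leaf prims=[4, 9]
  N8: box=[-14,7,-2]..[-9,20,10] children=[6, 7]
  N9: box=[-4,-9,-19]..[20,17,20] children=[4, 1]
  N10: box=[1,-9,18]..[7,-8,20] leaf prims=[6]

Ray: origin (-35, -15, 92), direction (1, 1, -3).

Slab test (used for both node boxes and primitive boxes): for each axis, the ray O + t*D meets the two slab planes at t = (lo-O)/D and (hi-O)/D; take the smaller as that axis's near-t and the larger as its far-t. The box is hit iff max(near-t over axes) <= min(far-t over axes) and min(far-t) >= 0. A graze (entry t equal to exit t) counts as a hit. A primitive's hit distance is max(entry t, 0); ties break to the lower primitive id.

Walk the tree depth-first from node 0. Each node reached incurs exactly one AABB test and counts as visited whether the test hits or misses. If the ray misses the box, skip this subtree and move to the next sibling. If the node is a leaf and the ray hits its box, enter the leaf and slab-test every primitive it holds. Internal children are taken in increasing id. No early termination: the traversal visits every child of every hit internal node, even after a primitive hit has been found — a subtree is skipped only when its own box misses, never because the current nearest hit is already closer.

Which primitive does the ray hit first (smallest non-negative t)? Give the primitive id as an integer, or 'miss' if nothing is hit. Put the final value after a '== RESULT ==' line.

Walk:
N0 x:[15,55] y:[6,35] z:[24,37] -> hit [24,35], descend [5, 9]
  N5 x:[15,32] y:[15,35] z:[74/3,94/3] -> hit [74/3,94/3], descend [2, 8]
    N2 x:[15,32] y:[15,24] z:[74/3,94/3] -> miss, prune
    N8 x:[21,26] y:[22,35] z:[82/3,94/3] -> miss, prune
  N9 x:[31,55] y:[6,32] z:[24,37] -> hit [31,32], descend [1, 4]
    N1 x:[31,55] y:[6,32] z:[24,98/3] -> hit [31,32], descend [3, 10]
      N3 x:[31,55] y:[12,32] z:[91/3,98/3] -> hit [31,32] leaf, test {P3(miss), P8@t=31}
      N10 x:[36,42] y:[6,7] z:[24,74/3] -> miss, prune
    N4 x:[33,50] y:[22,29] z:[98/3,37] -> miss, prune

Summary -> nodes [0, 5, 2, 8, 9, 1, 3, 10, 4]; box-tests=9; leaf-entries=1; first=P8

== RESULT ==
8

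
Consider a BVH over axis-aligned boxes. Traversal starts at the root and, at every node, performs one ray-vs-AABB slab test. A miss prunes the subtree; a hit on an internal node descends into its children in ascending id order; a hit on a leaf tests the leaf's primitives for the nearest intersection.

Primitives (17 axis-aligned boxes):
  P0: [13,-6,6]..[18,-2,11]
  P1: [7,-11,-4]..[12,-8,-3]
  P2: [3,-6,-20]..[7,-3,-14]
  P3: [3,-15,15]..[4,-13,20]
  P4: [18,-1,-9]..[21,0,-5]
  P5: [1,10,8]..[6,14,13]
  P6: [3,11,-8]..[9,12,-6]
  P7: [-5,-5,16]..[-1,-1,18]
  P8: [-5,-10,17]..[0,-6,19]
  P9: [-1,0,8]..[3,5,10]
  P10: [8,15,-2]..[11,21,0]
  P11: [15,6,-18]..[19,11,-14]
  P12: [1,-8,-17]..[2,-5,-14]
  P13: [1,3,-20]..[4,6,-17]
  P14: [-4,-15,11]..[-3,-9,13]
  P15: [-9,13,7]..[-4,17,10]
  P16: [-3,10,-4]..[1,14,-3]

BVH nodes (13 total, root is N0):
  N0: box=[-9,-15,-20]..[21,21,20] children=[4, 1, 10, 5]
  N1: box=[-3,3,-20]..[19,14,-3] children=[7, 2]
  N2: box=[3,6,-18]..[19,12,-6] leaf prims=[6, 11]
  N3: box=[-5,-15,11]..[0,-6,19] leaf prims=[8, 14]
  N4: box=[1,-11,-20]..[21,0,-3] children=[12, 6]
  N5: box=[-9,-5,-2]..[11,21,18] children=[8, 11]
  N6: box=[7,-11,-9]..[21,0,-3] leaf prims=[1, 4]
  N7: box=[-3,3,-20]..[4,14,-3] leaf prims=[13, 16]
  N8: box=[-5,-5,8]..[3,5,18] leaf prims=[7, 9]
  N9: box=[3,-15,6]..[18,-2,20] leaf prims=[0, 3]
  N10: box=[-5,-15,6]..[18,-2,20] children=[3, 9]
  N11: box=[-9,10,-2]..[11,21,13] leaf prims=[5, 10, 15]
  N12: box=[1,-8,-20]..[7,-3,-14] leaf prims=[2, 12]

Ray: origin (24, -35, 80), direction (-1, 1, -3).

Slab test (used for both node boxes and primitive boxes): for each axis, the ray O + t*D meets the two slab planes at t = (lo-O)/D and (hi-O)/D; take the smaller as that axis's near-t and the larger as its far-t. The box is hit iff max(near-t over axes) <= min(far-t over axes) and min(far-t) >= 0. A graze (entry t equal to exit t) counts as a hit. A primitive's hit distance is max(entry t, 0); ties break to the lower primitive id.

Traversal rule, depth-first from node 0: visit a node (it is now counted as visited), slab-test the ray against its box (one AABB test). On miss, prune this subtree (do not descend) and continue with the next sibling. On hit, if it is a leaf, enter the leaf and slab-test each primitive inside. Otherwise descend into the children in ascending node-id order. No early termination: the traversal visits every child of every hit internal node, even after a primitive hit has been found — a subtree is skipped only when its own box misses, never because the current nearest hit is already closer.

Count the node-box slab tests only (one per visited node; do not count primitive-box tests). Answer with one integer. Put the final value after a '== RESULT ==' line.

Trace the traversal:
N0 x:[3,33] y:[20,56] z:[20,100/3] -> hit [20,33], descend [1, 4, 5, 10]
  N1 x:[5,27] y:[38,49] z:[83/3,100/3] -> miss, prune
  N4 x:[3,23] y:[24,35] z:[83/3,100/3] -> miss, prune
  N5 x:[13,33] y:[30,56] z:[62/3,82/3] -> miss, prune
  N10 x:[6,29] y:[20,33] z:[20,74/3] -> hit [20,74/3], descend [3, 9]
    N3 x:[24,29] y:[20,29] z:[61/3,23] -> miss, prune
    N9 x:[6,21] y:[20,33] z:[20,74/3] -> hit [20,21] leaf, test {P0(miss), P3@t=20}

Visited [0, 1, 4, 5, 10, 3, 9]. Tests: 7 box, 1 leaf. Nearest: P3.

== RESULT ==
7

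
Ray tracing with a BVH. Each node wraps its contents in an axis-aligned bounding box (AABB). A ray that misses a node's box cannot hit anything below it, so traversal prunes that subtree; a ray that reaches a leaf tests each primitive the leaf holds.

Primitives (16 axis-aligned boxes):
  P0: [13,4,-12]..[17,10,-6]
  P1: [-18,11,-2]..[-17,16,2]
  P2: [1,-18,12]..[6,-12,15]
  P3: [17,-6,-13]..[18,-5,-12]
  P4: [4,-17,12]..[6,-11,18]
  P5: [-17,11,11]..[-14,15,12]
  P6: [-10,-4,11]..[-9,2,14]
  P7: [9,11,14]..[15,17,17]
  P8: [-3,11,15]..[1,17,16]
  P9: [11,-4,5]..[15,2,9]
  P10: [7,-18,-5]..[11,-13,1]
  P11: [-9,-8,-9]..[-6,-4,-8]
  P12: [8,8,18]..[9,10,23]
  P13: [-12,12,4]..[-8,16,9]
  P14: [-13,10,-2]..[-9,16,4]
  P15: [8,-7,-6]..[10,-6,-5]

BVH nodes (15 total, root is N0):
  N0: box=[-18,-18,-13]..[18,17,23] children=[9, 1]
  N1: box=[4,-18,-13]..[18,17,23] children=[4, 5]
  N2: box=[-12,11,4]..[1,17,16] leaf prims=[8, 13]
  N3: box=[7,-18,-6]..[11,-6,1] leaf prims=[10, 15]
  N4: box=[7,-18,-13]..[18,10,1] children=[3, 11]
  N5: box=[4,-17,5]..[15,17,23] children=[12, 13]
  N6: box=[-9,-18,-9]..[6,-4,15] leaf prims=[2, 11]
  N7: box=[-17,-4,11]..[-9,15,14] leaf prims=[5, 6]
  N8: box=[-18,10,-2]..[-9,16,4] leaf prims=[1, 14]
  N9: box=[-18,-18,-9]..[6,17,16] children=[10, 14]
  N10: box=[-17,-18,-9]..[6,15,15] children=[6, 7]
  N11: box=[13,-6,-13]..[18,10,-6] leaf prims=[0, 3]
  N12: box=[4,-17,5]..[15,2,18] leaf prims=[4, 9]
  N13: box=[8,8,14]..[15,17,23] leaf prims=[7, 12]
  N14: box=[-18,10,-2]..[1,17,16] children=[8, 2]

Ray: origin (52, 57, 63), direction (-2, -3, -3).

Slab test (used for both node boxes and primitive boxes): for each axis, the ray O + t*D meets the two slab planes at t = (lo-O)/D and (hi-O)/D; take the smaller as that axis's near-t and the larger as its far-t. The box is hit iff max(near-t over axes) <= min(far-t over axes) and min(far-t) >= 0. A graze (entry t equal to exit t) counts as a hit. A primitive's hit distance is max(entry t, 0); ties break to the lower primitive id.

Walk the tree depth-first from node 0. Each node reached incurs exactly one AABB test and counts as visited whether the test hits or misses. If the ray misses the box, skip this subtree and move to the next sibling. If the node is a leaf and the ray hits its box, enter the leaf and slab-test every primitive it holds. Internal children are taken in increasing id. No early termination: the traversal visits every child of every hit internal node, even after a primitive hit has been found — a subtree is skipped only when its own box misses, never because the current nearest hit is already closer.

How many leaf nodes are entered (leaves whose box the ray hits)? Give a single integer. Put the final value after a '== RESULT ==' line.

Traverse from the root:
N0 x:[17,35] y:[40/3,25] z:[40/3,76/3] -> hit [17,25], descend [1, 9]
  N1 x:[17,24] y:[40/3,25] z:[40/3,76/3] -> hit [17,24], descend [4, 5]
    N4 x:[17,45/2] y:[47/3,25] z:[62/3,76/3] -> hit [62/3,45/2], descend [3, 11]
      N3 x:[41/2,45/2] y:[21,25] z:[62/3,23] -> hit [21,45/2] leaf, test {P10(miss), P15(miss)}
      N11 x:[17,39/2] y:[47/3,21] z:[23,76/3] -> miss, prune
    N5 x:[37/2,24] y:[40/3,74/3] z:[40/3,58/3] -> hit [37/2,58/3], descend [12, 13]
      N12 x:[37/2,24] y:[55/3,74/3] z:[15,58/3] -> hit [37/2,58/3] leaf, test {P4(miss), P9@t=37/2}
      N13 x:[37/2,22] y:[40/3,49/3] z:[40/3,49/3] -> miss, prune
  N9 x:[23,35] y:[40/3,25] z:[47/3,24] -> hit [23,24], descend [10, 14]
    N10 x:[23,69/2] y:[14,25] z:[16,24] -> hit [23,24], descend [6, 7]
      N6 x:[23,61/2] y:[61/3,25] z:[16,24] -> hit [23,24] leaf, test {P2(miss), P11(miss)}
      N7 x:[61/2,69/2] y:[14,61/3] z:[49/3,52/3] -> miss, prune
    N14 x:[51/2,35] y:[40/3,47/3] z:[47/3,65/3] -> miss, prune

order=[0, 1, 4, 3, 11, 5, 12, 13, 9, 10, 6, 7, 14]  |boxes|=13  |leaves|=3  hit=P9

== RESULT ==
3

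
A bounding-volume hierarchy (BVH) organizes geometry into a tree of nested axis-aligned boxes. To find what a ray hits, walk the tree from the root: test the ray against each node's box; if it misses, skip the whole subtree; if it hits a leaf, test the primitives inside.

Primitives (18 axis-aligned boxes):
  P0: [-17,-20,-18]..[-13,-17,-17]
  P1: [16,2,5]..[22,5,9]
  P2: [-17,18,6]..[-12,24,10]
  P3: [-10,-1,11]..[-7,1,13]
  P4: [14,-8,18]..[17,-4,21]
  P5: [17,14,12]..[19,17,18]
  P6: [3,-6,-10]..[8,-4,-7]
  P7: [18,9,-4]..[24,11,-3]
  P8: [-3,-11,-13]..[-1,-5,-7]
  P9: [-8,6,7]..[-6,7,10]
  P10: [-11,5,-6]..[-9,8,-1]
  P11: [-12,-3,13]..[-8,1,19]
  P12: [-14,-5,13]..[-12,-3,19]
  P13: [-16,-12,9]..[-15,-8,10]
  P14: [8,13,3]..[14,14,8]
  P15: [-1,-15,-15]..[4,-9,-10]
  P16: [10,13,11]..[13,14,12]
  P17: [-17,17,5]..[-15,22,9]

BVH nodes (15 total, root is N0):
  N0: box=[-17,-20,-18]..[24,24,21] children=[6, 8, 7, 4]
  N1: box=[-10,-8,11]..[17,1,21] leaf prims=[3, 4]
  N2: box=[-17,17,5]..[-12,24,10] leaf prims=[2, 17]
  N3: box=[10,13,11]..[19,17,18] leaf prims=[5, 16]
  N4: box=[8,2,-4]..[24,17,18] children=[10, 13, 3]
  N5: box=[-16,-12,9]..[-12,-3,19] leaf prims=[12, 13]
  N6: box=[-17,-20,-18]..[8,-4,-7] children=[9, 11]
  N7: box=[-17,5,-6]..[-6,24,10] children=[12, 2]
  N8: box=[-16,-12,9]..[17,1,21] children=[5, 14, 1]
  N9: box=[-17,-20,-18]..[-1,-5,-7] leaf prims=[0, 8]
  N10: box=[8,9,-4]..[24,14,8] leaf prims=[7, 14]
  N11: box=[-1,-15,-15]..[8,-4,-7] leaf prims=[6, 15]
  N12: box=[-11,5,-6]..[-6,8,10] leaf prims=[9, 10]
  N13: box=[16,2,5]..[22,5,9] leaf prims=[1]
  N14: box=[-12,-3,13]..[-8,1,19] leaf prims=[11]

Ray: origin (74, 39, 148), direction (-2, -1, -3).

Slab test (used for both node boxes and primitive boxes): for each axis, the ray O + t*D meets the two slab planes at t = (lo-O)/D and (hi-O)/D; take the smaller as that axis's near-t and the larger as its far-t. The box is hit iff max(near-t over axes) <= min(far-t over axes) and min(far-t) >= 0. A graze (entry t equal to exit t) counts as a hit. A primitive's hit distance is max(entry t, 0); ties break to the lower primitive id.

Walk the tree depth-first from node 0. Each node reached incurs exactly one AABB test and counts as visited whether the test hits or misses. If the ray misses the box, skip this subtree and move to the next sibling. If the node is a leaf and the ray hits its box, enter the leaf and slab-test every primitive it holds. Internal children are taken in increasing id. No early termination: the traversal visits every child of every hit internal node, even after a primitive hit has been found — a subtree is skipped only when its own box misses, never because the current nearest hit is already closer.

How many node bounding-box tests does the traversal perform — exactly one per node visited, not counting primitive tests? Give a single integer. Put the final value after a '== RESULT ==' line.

Traverse from the root:
N0 x:[25,91/2] y:[15,59] z:[127/3,166/3] -> hit [127/3,91/2], descend [4, 6, 7, 8]
  N4 x:[25,33] y:[22,37] z:[130/3,152/3] -> miss, prune
  N6 x:[33,91/2] y:[43,59] z:[155/3,166/3] -> miss, prune
  N7 x:[40,91/2] y:[15,34] z:[46,154/3] -> miss, prune
  N8 x:[57/2,45] y:[38,51] z:[127/3,139/3] -> hit [127/3,45], descend [1, 5, 14]
    N1 x:[57/2,42] y:[38,47] z:[127/3,137/3] -> miss, prune
    N5 x:[43,45] y:[42,51] z:[43,139/3] -> hit [43,45] leaf, test {P12@t=43, P13(miss)}
    N14 x:[41,43] y:[38,42] z:[43,45] -> miss, prune

order=[0, 4, 6, 7, 8, 1, 5, 14]  |boxes|=8  |leaves|=1  hit=P12

== RESULT ==
8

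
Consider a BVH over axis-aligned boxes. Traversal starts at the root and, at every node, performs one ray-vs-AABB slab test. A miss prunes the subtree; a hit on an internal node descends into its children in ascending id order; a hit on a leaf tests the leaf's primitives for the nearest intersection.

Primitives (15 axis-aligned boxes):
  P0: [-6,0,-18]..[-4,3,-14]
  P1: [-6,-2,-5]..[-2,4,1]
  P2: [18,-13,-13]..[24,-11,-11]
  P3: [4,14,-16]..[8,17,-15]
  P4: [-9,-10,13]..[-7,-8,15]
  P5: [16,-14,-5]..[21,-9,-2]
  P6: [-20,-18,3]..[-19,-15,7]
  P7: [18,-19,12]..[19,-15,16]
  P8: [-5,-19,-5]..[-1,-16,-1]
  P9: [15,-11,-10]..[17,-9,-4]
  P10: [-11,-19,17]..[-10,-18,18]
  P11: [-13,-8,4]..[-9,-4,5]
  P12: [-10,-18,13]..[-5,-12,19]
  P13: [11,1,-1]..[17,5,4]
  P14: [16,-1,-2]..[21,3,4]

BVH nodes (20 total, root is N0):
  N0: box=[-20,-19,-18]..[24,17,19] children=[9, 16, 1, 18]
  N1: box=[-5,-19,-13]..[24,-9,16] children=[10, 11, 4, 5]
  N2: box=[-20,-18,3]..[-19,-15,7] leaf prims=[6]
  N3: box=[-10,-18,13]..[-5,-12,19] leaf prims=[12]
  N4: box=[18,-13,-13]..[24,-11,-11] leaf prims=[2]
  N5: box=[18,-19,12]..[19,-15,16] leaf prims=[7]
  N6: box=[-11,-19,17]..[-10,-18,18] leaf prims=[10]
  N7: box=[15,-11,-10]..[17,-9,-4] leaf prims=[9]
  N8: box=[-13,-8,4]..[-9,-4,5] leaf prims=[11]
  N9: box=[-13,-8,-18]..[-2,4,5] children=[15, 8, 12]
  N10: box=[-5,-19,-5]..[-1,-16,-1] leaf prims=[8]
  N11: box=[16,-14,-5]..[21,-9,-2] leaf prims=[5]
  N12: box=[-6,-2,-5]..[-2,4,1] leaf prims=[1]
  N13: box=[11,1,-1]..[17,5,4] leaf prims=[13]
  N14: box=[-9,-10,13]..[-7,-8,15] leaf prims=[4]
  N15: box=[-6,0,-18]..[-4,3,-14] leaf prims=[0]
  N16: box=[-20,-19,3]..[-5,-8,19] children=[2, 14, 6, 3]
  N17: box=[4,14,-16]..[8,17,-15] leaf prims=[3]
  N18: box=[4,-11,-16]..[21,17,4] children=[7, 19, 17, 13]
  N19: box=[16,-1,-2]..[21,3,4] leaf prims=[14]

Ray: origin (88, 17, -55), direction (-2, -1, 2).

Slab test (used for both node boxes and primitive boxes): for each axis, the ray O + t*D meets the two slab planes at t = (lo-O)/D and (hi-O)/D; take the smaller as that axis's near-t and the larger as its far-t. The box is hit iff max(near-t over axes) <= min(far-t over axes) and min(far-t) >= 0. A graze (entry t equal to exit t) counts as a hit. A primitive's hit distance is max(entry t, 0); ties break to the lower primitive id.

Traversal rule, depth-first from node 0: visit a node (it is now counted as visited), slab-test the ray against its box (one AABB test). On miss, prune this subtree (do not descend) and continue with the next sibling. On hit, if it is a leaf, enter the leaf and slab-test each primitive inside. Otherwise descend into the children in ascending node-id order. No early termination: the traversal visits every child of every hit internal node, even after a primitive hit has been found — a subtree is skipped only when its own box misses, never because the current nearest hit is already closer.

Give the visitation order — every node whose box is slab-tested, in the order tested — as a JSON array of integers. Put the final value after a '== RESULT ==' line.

Traverse from the root:
N0 x:[32,54] y:[0,36] z:[37/2,37] -> hit [32,36], descend [1, 9, 16, 18]
  N1 x:[32,93/2] y:[26,36] z:[21,71/2] -> hit [32,71/2], descend [4, 5, 10, 11]
    N4 x:[32,35] y:[28,30] z:[21,22] -> miss, prune
    N5 x:[69/2,35] y:[32,36] z:[67/2,71/2] -> hit [69/2,35] leaf, test {P7@t=69/2}
    N10 x:[89/2,93/2] y:[33,36] z:[25,27] -> miss, prune
    N11 x:[67/2,36] y:[26,31] z:[25,53/2] -> miss, prune
  N9 x:[45,101/2] y:[13,25] z:[37/2,30] -> miss, prune
  N16 x:[93/2,54] y:[25,36] z:[29,37] -> miss, prune
  N18 x:[67/2,42] y:[0,28] z:[39/2,59/2] -> miss, prune

9 AABB tests over nodes [0, 1, 4, 5, 10, 11, 9, 16, 18]; 1 leaf entered; closest P7.

== RESULT ==
[0, 1, 4, 5, 10, 11, 9, 16, 18]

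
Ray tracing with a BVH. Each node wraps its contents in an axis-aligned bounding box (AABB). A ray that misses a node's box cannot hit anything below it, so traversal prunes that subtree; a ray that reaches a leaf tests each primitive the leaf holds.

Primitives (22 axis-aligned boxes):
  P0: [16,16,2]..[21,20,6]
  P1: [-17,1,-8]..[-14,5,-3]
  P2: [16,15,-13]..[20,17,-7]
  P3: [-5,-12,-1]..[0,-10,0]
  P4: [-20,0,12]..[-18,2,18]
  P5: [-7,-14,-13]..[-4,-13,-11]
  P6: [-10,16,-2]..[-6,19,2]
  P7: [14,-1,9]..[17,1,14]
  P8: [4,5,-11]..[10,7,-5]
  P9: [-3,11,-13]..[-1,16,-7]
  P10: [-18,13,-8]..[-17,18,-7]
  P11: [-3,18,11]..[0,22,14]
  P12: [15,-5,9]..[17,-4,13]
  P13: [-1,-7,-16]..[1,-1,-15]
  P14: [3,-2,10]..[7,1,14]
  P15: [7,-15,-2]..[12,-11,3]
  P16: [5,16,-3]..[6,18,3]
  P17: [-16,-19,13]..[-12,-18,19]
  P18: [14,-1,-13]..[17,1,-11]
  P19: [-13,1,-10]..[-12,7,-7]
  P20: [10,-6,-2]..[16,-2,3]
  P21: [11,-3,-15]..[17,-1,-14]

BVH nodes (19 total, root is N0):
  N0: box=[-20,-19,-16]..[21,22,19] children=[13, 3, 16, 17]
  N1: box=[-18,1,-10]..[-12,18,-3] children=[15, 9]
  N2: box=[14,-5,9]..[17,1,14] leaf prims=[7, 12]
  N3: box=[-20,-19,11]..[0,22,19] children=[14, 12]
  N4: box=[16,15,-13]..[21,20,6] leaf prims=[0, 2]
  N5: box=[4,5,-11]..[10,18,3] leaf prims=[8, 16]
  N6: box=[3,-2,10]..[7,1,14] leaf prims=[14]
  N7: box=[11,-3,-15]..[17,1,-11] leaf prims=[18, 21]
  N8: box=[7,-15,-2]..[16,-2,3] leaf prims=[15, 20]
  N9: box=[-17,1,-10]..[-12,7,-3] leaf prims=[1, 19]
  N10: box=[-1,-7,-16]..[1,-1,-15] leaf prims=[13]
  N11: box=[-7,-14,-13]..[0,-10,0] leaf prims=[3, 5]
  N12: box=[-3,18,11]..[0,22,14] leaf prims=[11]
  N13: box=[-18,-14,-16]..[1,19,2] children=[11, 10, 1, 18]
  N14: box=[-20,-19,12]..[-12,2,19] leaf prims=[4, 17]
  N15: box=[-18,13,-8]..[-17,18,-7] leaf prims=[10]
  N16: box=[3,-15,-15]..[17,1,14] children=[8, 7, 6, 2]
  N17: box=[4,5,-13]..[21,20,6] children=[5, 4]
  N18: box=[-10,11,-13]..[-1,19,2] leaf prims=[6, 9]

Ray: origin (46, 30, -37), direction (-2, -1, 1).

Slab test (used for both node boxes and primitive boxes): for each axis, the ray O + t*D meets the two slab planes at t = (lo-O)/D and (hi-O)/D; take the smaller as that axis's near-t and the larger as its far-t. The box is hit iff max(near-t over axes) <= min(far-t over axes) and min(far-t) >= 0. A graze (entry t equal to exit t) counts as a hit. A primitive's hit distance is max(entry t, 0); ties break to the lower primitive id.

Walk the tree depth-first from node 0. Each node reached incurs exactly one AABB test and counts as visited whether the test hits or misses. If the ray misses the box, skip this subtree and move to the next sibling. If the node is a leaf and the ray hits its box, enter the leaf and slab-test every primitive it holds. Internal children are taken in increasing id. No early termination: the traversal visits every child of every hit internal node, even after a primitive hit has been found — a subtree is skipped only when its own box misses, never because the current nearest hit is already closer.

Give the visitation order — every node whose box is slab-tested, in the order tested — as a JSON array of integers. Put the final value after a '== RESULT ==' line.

Walk:
N0 x:[25/2,33] y:[8,49] z:[21,56] -> hit [21,33], descend [3, 13, 16, 17]
  N3 x:[23,33] y:[8,49] z:[48,56] -> miss, prune
  N13 x:[45/2,32] y:[11,44] z:[21,39] -> hit [45/2,32], descend [1, 10, 11, 18]
    N1 x:[29,32] y:[12,29] z:[27,34] -> hit [29,29], descend [9, 15]
      N9 x:[29,63/2] y:[23,29] z:[27,34] -> hit [29,29] leaf, test {P1(miss), P19@t=29}
      N15 x:[63/2,32] y:[12,17] z:[29,30] -> miss, prune
    N10 x:[45/2,47/2] y:[31,37] z:[21,22] -> miss, prune
    N11 x:[23,53/2] y:[40,44] z:[24,37] -> miss, prune
    N18 x:[47/2,28] y:[11,19] z:[24,39] -> miss, prune
  N16 x:[29/2,43/2] y:[29,45] z:[22,51] -> miss, prune
  N17 x:[25/2,21] y:[10,25] z:[24,43] -> miss, prune

Visited [0, 3, 13, 1, 9, 15, 10, 11, 18, 16, 17]. Tests: 11 box, 1 leaf. Nearest: P19.

== RESULT ==
[0, 3, 13, 1, 9, 15, 10, 11, 18, 16, 17]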